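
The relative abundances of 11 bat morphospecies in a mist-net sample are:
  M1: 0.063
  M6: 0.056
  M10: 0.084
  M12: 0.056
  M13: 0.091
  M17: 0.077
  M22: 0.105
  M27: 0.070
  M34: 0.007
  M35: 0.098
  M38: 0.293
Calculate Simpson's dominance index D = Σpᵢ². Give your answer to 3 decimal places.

D = 0.063² + 0.056² + 0.084² + 0.056² + 0.091² + 0.077² + 0.105² + 0.07² + 0.007² + 0.098² + 0.293² = 0.00397 + 0.00314 + 0.00706 + 0.00314 + 0.00828 + 0.00593 + 0.01102 + 0.00490 + 0.00005 + 0.00960 + 0.08585 = 0.14293 (working shown to 5 dp, full precision carried).
To 3 decimal places, D = 0.143.

0.143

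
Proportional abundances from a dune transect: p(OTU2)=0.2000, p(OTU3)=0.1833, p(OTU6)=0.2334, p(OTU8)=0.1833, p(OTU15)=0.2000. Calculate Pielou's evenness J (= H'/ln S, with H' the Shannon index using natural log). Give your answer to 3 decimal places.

H' = −Σ pᵢ ln pᵢ = −((-0.32189) + (-0.31099) + (-0.33960) + (-0.31099) + (-0.32189)) = 1.60536 (working shown to 5 dp, full precision carried).
With S = 5 species, ln S = 1.60944, so J = 1.60536/1.60944 = 0.99746, i.e. 0.997 to 3 decimal places.

0.997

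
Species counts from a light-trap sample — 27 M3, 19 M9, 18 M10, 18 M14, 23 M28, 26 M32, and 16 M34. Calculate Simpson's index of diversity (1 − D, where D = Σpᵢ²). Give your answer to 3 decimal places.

0.852

Total N = 27+19+18+18+23+26+16 = 147, so the proportions are 0.18367, 0.12925, 0.12245, 0.12245, 0.15646, 0.17687, 0.10884 (working shown to 5 dp, full precision carried).
D = 0.18367² + 0.12925² + 0.12245² + 0.12245² + 0.15646² + 0.17687² + 0.10884² = 0.03374 + 0.01671 + 0.01499 + 0.01499 + 0.02448 + 0.03128 + 0.01185 = 0.14804.
So 1 − D = 0.85196, i.e. 0.852 to 3 decimal places.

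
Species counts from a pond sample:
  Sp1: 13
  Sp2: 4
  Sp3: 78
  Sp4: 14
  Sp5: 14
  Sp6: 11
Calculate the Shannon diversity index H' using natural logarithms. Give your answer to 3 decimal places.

1.323

Total N = 13+4+78+14+14+11 = 134, so the proportions are 0.09701, 0.02985, 0.58209, 0.10448, 0.10448, 0.08209 (working shown to 5 dp, full precision carried).
Each pᵢ ln pᵢ term: 0.09701×(-2.33289)=-0.22633, 0.02985×(-3.51155)=-0.10482, 0.58209×(-0.54113)=-0.31499, 0.10448×(-2.25878)=-0.23599, 0.10448×(-2.25878)=-0.23599, 0.08209×(-2.49994)=-0.20522.
Sum = -1.32334, so H' = 1.323.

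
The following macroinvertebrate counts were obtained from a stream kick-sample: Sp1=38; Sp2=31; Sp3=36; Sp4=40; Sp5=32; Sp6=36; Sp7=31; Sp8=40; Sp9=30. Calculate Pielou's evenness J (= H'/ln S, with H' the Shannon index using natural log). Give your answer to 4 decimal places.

0.9974

Total N = 38+31+36+40+32+36+31+40+30 = 314, so the proportions are 0.121019, 0.098726, 0.11465, 0.127389, 0.101911, 0.11465, 0.098726, 0.127389, 0.095541 (working shown to 6 dp, full precision carried).
H' = −Σ pᵢ ln pᵢ = −((-0.255569) + (-0.228591) + (-0.248317) + (-0.262486) + (-0.232729) + (-0.248317) + (-0.228591) + (-0.262486) + (-0.224350)) = 2.191435.
With S = 9 species, ln S = 2.197225, so J = 2.191435/2.197225 = 0.997365, i.e. 0.9974 to 4 decimal places.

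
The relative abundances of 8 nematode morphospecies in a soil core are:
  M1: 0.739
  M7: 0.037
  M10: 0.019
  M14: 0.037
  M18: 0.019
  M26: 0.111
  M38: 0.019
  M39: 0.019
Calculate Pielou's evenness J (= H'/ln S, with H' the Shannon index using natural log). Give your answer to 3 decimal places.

H' = −Σ pᵢ ln pᵢ = −((-0.22352) + (-0.12198) + (-0.07530) + (-0.12198) + (-0.07530) + (-0.24400) + (-0.07530) + (-0.07530)) = 1.01270 (working shown to 5 dp, full precision carried).
With S = 8 species, ln S = 2.07944, so J = 1.01270/2.07944 = 0.48700, i.e. 0.487 to 3 decimal places.

0.487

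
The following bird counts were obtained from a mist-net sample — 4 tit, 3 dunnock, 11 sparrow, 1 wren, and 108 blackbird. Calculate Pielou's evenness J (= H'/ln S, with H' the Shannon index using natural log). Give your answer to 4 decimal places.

Total N = 4+3+11+1+108 = 127, so the proportions are 0.031496, 0.023622, 0.086614, 0.007874, 0.850394 (working shown to 6 dp, full precision carried).
H' = −Σ pᵢ ln pᵢ = −((-0.108910) + (-0.088478) + (-0.211884) + (-0.038143) + (-0.137811)) = 0.585226.
With S = 5 species, ln S = 1.609438, so J = 0.585226/1.609438 = 0.363621, i.e. 0.3636 to 4 decimal places.

0.3636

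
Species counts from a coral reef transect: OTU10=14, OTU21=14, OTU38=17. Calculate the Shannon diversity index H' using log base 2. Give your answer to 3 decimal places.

1.579

Total N = 14+14+17 = 45, so the proportions are 0.31111, 0.31111, 0.37778 (working shown to 5 dp, full precision carried).
Each pᵢ log₂ pᵢ term: 0.31111×(-1.68450)=-0.52407, 0.31111×(-1.68450)=-0.52407, 0.37778×(-1.40439)=-0.53055.
Sum = -1.57868, so H' = 1.579.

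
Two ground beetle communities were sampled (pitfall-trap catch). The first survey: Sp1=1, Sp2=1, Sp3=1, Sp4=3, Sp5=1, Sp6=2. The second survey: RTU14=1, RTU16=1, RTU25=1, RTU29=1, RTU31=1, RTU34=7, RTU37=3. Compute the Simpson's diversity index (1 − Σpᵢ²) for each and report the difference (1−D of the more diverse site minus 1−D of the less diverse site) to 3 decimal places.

The first survey: N=9, proportions 0.11111, 0.11111, 0.11111, 0.33333, 0.11111, 0.22222, giving 1−D = 0.79012 (working shown to 5 dp, full precision carried).
The second survey: N=15, proportions 0.06667, 0.06667, 0.06667, 0.06667, 0.06667, 0.46667, 0.2, giving 1−D = 0.72000.
Difference = |0.79012 − 0.72000| = 0.07012, i.e. 0.070 to 3 decimal places.

0.070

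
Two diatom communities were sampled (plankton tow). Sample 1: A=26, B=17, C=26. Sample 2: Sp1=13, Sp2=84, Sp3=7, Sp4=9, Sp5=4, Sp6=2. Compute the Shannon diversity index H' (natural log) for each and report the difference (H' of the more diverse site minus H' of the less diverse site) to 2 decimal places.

Sample 1: N=69, proportions 0.3768, 0.2464, 0.3768, giving H' = 1.0807 (working shown to 4 dp, full precision carried).
Sample 2: N=119, proportions 0.1092, 0.7059, 0.0588, 0.0756, 0.0336, 0.0168, giving H' = 1.0324.
Difference = |1.0807 − 1.0324| = 0.0483, i.e. 0.05 to 2 decimal places.

0.05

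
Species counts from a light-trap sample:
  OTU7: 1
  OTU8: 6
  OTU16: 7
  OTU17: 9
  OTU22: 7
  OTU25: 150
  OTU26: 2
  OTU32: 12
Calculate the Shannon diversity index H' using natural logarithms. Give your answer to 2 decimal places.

Total N = 1+6+7+9+7+150+2+12 = 194, so the proportions are 0.0052, 0.0309, 0.0361, 0.0464, 0.0361, 0.7732, 0.0103, 0.0619 (working shown to 4 dp, full precision carried).
Each pᵢ ln pᵢ term: 0.0052×(-5.2679)=-0.0272, 0.0309×(-3.4761)=-0.1075, 0.0361×(-3.3219)=-0.1199, 0.0464×(-3.0706)=-0.1425, 0.0361×(-3.3219)=-0.1199, 0.7732×(-0.2572)=-0.1989, 0.0103×(-4.5747)=-0.0472, 0.0619×(-2.7830)=-0.1721.
Sum = -0.9350, so H' = 0.94.

0.94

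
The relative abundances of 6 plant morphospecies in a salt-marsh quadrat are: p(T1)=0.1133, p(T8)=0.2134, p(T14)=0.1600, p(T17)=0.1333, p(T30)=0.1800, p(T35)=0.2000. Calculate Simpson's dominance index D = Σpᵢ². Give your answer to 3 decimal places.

D = 0.1133² + 0.2134² + 0.16² + 0.1333² + 0.18² + 0.2² = 0.01284 + 0.04554 + 0.02560 + 0.01777 + 0.03240 + 0.04000 = 0.17415 (working shown to 5 dp, full precision carried).
To 3 decimal places, D = 0.174.

0.174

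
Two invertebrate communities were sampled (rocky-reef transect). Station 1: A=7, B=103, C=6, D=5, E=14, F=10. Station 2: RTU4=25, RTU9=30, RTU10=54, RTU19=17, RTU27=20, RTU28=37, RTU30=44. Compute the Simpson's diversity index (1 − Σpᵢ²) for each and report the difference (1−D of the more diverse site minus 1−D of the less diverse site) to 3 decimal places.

Station 1: N=145, proportions 0.04828, 0.71034, 0.04138, 0.03448, 0.09655, 0.06897, giving 1−D = 0.47610 (working shown to 5 dp, full precision carried).
Station 2: N=227, proportions 0.11013, 0.13216, 0.23789, 0.07489, 0.08811, 0.163, 0.19383, giving 1−D = 0.83631.
Difference = |0.47610 − 0.83631| = 0.36021, i.e. 0.360 to 3 decimal places.

0.360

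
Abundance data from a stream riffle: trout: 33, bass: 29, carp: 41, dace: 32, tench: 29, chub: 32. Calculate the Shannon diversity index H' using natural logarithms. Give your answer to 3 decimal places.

Total N = 33+29+41+32+29+32 = 196, so the proportions are 0.16837, 0.14796, 0.20918, 0.16327, 0.14796, 0.16327 (working shown to 5 dp, full precision carried).
Each pᵢ ln pᵢ term: 0.16837×(-1.78161)=-0.29996, 0.14796×(-1.91082)=-0.28272, 0.20918×(-1.56454)=-0.32728, 0.16327×(-1.81238)=-0.29590, 0.14796×(-1.91082)=-0.28272, 0.16327×(-1.81238)=-0.29590.
Sum = -1.78448, so H' = 1.784.

1.784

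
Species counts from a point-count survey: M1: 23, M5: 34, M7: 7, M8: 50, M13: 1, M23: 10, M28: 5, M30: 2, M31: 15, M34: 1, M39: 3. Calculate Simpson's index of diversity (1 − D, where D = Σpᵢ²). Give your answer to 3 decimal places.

0.798

Total N = 23+34+7+50+1+10+5+2+15+1+3 = 151, so the proportions are 0.15232, 0.22517, 0.04636, 0.33113, 0.00662, 0.06623, 0.03311, 0.01325, 0.09934, 0.00662, 0.01987 (working shown to 5 dp, full precision carried).
D = 0.15232² + 0.22517² + 0.04636² + 0.33113² + 0.00662² + 0.06623² + 0.03311² + 0.01325² + 0.09934² + 0.00662² + 0.01987² = 0.02320 + 0.05070 + 0.00215 + 0.10964 + 0.00004 + 0.00439 + 0.00110 + 0.00018 + 0.00987 + 0.00004 + 0.00039 = 0.20170.
So 1 − D = 0.79830, i.e. 0.798 to 3 decimal places.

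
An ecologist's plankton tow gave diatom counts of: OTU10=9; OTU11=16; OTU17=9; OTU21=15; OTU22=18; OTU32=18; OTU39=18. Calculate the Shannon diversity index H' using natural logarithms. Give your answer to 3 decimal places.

1.910

Total N = 9+16+9+15+18+18+18 = 103, so the proportions are 0.08738, 0.15534, 0.08738, 0.14563, 0.17476, 0.17476, 0.17476 (working shown to 5 dp, full precision carried).
Each pᵢ ln pᵢ term: 0.08738×(-2.43750)=-0.21299, 0.15534×(-1.86214)=-0.28926, 0.08738×(-2.43750)=-0.21299, 0.14563×(-1.92668)=-0.28058, 0.17476×(-1.74436)=-0.30484, 0.17476×(-1.74436)=-0.30484, 0.17476×(-1.74436)=-0.30484.
Sum = -1.91034, so H' = 1.910.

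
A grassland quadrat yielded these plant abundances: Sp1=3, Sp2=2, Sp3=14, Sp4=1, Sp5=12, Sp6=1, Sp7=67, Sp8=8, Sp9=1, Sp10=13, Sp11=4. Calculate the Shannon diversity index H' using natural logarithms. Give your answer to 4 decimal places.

Total N = 3+2+14+1+12+1+67+8+1+13+4 = 126, so the proportions are 0.02381, 0.015873, 0.111111, 0.007937, 0.095238, 0.007937, 0.531746, 0.063492, 0.007937, 0.103175, 0.031746 (working shown to 6 dp, full precision carried).
Each pᵢ ln pᵢ term: 0.02381×(-3.737670)=-0.088992, 0.015873×(-4.143135)=-0.065764, 0.111111×(-2.197225)=-0.244136, 0.007937×(-4.836282)=-0.038383, 0.095238×(-2.351375)=-0.223941, 0.007937×(-4.836282)=-0.038383, 0.531746×(-0.631589)=-0.335845, 0.063492×(-2.756840)=-0.175037, 0.007937×(-4.836282)=-0.038383, 0.103175×(-2.271333)=-0.234344, 0.031746×(-3.449988)=-0.109523.
Sum = -1.592732, so H' = 1.5927.

1.5927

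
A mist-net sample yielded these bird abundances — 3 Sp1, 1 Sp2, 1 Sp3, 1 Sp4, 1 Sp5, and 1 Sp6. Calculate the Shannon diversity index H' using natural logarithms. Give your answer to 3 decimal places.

Total N = 3+1+1+1+1+1 = 8, so the proportions are 0.375, 0.125, 0.125, 0.125, 0.125, 0.125 (working shown to 5 dp, full precision carried).
Each pᵢ ln pᵢ term: 0.375×(-0.98083)=-0.36781, 0.125×(-2.07944)=-0.25993, 0.125×(-2.07944)=-0.25993, 0.125×(-2.07944)=-0.25993, 0.125×(-2.07944)=-0.25993, 0.125×(-2.07944)=-0.25993.
Sum = -1.66746, so H' = 1.667.

1.667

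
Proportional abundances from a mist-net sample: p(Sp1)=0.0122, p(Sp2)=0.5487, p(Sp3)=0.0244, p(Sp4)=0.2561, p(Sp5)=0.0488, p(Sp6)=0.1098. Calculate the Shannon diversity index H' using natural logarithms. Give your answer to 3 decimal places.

1.212

Each pᵢ ln pᵢ term (working shown to 5 dp, full precision carried): 0.0122×(-4.40632)=-0.05376, 0.5487×(-0.60020)=-0.32933, 0.0244×(-3.71317)=-0.09060, 0.2561×(-1.36219)=-0.34886, 0.0488×(-3.02002)=-0.14738, 0.1098×(-2.20909)=-0.24256.
Sum = -1.21248, so H' = 1.212.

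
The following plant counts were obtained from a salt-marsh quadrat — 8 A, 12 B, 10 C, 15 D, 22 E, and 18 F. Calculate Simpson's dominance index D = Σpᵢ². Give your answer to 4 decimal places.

Total N = 8+12+10+15+22+18 = 85, so the proportions are 0.094118, 0.141176, 0.117647, 0.176471, 0.258824, 0.211765 (working shown to 6 dp, full precision carried).
D = 0.094118² + 0.141176² + 0.117647² + 0.176471² + 0.258824² + 0.211765² = 0.008858 + 0.019931 + 0.013841 + 0.031142 + 0.066990 + 0.044844 = 0.185606.
To 4 decimal places, D = 0.1856.

0.1856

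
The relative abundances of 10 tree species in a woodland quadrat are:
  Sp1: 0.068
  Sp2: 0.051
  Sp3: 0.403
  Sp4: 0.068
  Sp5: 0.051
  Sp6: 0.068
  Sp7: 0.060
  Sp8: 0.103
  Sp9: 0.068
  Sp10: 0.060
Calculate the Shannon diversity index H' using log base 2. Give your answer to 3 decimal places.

2.846

Each pᵢ log₂ pᵢ term (working shown to 5 dp, full precision carried): 0.068×(-3.87832)=-0.26373, 0.051×(-4.29336)=-0.21896, 0.403×(-1.31115)=-0.52839, 0.068×(-3.87832)=-0.26373, 0.051×(-4.29336)=-0.21896, 0.068×(-3.87832)=-0.26373, 0.06×(-4.05889)=-0.24353, 0.103×(-3.27928)=-0.33777, 0.068×(-3.87832)=-0.26373, 0.06×(-4.05889)=-0.24353.
Sum = -2.84605, so H' = 2.846.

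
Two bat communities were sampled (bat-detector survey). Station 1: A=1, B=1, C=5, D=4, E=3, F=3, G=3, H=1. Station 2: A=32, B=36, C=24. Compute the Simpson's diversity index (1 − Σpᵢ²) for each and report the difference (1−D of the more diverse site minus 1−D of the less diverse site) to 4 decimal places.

Station 1: N=21, proportions 0.047619, 0.047619, 0.238095, 0.190476, 0.142857, 0.142857, 0.142857, 0.047619, giving 1−D = 0.839002 (working shown to 6 dp, full precision carried).
Station 2: N=92, proportions 0.347826, 0.391304, 0.26087, giving 1−D = 0.657845.
Difference = |0.839002 − 0.657845| = 0.181157, i.e. 0.1812 to 4 decimal places.

0.1812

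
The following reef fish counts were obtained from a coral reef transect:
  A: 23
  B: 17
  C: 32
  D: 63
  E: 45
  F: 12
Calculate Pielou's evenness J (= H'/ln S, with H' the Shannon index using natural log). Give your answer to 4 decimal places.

Total N = 23+17+32+63+45+12 = 192, so the proportions are 0.119792, 0.088542, 0.166667, 0.328125, 0.234375, 0.0625 (working shown to 6 dp, full precision carried).
H' = −Σ pᵢ ln pᵢ = −((-0.254198) + (-0.214650) + (-0.298627) + (-0.365650) + (-0.340039) + (-0.173287)) = 1.646450.
With S = 6 species, ln S = 1.791759, so J = 1.646450/1.791759 = 0.918901, i.e. 0.9189 to 4 decimal places.

0.9189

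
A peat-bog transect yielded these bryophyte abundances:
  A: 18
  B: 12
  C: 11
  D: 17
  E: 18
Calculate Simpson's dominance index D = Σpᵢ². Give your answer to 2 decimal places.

Total N = 18+12+11+17+18 = 76, so the proportions are 0.2368, 0.1579, 0.1447, 0.2237, 0.2368 (working shown to 4 dp, full precision carried).
D = 0.2368² + 0.1579² + 0.1447² + 0.2237² + 0.2368² = 0.0561 + 0.0249 + 0.0209 + 0.0500 + 0.0561 = 0.2081.
To 2 decimal places, D = 0.21.

0.21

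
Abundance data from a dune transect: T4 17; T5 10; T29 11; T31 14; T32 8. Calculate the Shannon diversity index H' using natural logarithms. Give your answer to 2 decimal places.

1.58

Total N = 17+10+11+14+8 = 60, so the proportions are 0.2833, 0.1667, 0.1833, 0.2333, 0.1333 (working shown to 4 dp, full precision carried).
Each pᵢ ln pᵢ term: 0.2833×(-1.2611)=-0.3573, 0.1667×(-1.7918)=-0.2986, 0.1833×(-1.6964)=-0.3110, 0.2333×(-1.4553)=-0.3396, 0.1333×(-2.0149)=-0.2687.
Sum = -1.5752, so H' = 1.58.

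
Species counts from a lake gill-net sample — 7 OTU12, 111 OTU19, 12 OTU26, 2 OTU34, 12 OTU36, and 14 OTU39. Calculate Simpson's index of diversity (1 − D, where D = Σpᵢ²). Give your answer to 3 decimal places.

0.485

Total N = 7+111+12+2+12+14 = 158, so the proportions are 0.0443, 0.70253, 0.07595, 0.01266, 0.07595, 0.08861 (working shown to 5 dp, full precision carried).
D = 0.0443² + 0.70253² + 0.07595² + 0.01266² + 0.07595² + 0.08861² = 0.00196 + 0.49355 + 0.00577 + 0.00016 + 0.00577 + 0.00785 = 0.51506.
So 1 − D = 0.48494, i.e. 0.485 to 3 decimal places.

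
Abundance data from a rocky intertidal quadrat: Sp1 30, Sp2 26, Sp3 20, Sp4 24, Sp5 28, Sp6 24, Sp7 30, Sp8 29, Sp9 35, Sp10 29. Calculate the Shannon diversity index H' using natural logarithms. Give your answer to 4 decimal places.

2.2921

Total N = 30+26+20+24+28+24+30+29+35+29 = 275, so the proportions are 0.109091, 0.094545, 0.072727, 0.087273, 0.101818, 0.087273, 0.109091, 0.105455, 0.127273, 0.105455 (working shown to 6 dp, full precision carried).
Each pᵢ ln pᵢ term: 0.109091×(-2.215574)=-0.241699, 0.094545×(-2.358675)=-0.223002, 0.072727×(-2.621039)=-0.190621, 0.087273×(-2.438717)=-0.212834, 0.101818×(-2.284567)=-0.232610, 0.087273×(-2.438717)=-0.212834, 0.109091×(-2.215574)=-0.241699, 0.105455×(-2.249475)=-0.237217, 0.127273×(-2.061423)=-0.262363, 0.105455×(-2.249475)=-0.237217.
Sum = -2.292096, so H' = 2.2921.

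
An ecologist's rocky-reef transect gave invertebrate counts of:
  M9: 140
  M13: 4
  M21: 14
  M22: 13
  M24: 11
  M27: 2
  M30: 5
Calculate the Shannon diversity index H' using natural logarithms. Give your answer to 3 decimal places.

Total N = 140+4+14+13+11+2+5 = 189, so the proportions are 0.74074, 0.02116, 0.07407, 0.06878, 0.0582, 0.01058, 0.02646 (working shown to 5 dp, full precision carried).
Each pᵢ ln pᵢ term: 0.74074×(-0.30010)=-0.22230, 0.02116×(-3.85545)=-0.08160, 0.07407×(-2.60269)=-0.19279, 0.06878×(-2.67680)=-0.18412, 0.0582×(-2.84385)=-0.16552, 0.01058×(-4.54860)=-0.04813, 0.02646×(-3.63231)=-0.09609.
Sum = -0.99055, so H' = 0.991.

0.991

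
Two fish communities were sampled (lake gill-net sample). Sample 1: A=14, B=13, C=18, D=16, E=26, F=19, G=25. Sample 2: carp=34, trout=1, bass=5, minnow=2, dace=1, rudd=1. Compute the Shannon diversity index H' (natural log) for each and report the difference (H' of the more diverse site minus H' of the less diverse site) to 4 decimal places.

1.0700

Sample 1: N=131, proportions 0.10687, 0.099237, 0.137405, 0.122137, 0.198473, 0.145038, 0.19084, giving H' = 1.914846 (working shown to 6 dp, full precision carried).
Sample 2: N=44, proportions 0.772727, 0.022727, 0.113636, 0.045455, 0.022727, 0.022727, giving H' = 0.844877.
Difference = |1.914846 − 0.844877| = 1.069969, i.e. 1.0700 to 4 decimal places.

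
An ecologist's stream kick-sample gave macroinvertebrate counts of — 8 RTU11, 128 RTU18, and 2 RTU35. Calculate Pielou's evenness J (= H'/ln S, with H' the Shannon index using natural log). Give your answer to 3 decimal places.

0.270

Total N = 8+128+2 = 138, so the proportions are 0.05797, 0.92754, 0.01449 (working shown to 5 dp, full precision carried).
H' = −Σ pᵢ ln pᵢ = −((-0.16509) + (-0.06977) + (-0.06136)) = 0.29623.
With S = 3 species, ln S = 1.09861, so J = 0.29623/1.09861 = 0.26964, i.e. 0.270 to 3 decimal places.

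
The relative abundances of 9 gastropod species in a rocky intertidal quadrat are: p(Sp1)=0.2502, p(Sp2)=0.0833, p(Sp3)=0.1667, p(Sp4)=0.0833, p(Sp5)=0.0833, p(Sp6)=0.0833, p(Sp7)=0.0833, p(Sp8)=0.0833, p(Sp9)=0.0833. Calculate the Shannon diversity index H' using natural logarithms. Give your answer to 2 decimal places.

2.09

Each pᵢ ln pᵢ term (working shown to 4 dp, full precision carried): 0.2502×(-1.3855)=-0.3467, 0.0833×(-2.4853)=-0.2070, 0.1667×(-1.7916)=-0.2987, 0.0833×(-2.4853)=-0.2070, 0.0833×(-2.4853)=-0.2070, 0.0833×(-2.4853)=-0.2070, 0.0833×(-2.4853)=-0.2070, 0.0833×(-2.4853)=-0.2070, 0.0833×(-2.4853)=-0.2070.
Sum = -2.0945, so H' = 2.09.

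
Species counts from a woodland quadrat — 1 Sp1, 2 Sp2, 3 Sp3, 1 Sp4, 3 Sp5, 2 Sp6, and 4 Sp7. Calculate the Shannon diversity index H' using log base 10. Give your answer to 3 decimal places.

0.799

Total N = 1+2+3+1+3+2+4 = 16, so the proportions are 0.0625, 0.125, 0.1875, 0.0625, 0.1875, 0.125, 0.25 (working shown to 5 dp, full precision carried).
Each pᵢ log₁₀ pᵢ term: 0.0625×(-1.20412)=-0.07526, 0.125×(-0.90309)=-0.11289, 0.1875×(-0.72700)=-0.13631, 0.0625×(-1.20412)=-0.07526, 0.1875×(-0.72700)=-0.13631, 0.125×(-0.90309)=-0.11289, 0.25×(-0.60206)=-0.15051.
Sum = -0.79943, so H' = 0.799.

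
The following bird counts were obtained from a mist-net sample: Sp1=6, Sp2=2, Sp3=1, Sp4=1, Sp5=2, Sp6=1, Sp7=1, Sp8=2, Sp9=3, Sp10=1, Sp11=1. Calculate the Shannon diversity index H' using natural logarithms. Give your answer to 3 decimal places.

Total N = 6+2+1+1+2+1+1+2+3+1+1 = 21, so the proportions are 0.28571, 0.09524, 0.04762, 0.04762, 0.09524, 0.04762, 0.04762, 0.09524, 0.14286, 0.04762, 0.04762 (working shown to 5 dp, full precision carried).
Each pᵢ ln pᵢ term: 0.28571×(-1.25276)=-0.35793, 0.09524×(-2.35138)=-0.22394, 0.04762×(-3.04452)=-0.14498, 0.04762×(-3.04452)=-0.14498, 0.09524×(-2.35138)=-0.22394, 0.04762×(-3.04452)=-0.14498, 0.04762×(-3.04452)=-0.14498, 0.09524×(-2.35138)=-0.22394, 0.14286×(-1.94591)=-0.27799, 0.04762×(-3.04452)=-0.14498, 0.04762×(-3.04452)=-0.14498.
Sum = -2.17760, so H' = 2.178.

2.178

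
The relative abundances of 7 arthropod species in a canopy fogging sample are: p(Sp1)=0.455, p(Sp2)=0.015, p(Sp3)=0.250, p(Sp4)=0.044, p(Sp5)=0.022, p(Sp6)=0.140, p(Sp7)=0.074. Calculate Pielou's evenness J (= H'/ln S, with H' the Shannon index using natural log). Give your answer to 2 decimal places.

0.75

H' = −Σ pᵢ ln pᵢ = −((-0.3583) + (-0.0630) + (-0.3466) + (-0.1374) + (-0.0840) + (-0.2753) + (-0.1927)) = 1.4572 (working shown to 4 dp, full precision carried).
With S = 7 species, ln S = 1.9459, so J = 1.4572/1.9459 = 0.7489, i.e. 0.75 to 2 decimal places.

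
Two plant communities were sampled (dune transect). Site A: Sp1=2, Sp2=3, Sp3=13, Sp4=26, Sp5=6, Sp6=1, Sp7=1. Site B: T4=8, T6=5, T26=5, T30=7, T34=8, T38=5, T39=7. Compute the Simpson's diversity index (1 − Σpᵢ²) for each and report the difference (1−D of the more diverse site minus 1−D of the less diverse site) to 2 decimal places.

0.18

Site A: N=52, proportions 0.03846, 0.05769, 0.25, 0.5, 0.11538, 0.01923, 0.01923, giving 1−D = 0.66864 (working shown to 5 dp, full precision carried).
Site B: N=45, proportions 0.17778, 0.11111, 0.11111, 0.15556, 0.17778, 0.11111, 0.15556, giving 1−D = 0.85136.
Difference = |0.66864 − 0.85136| = 0.18272, i.e. 0.18 to 2 decimal places.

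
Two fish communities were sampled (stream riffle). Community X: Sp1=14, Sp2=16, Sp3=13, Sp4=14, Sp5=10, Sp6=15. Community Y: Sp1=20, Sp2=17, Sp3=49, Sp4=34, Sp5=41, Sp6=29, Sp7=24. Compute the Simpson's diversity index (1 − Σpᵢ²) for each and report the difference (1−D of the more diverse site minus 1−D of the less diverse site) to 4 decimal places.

0.0095

Community X: N=82, proportions 0.170732, 0.195122, 0.158537, 0.170732, 0.121951, 0.182927, giving 1−D = 0.830161 (working shown to 6 dp, full precision carried).
Community Y: N=214, proportions 0.093458, 0.079439, 0.228972, 0.158879, 0.191589, 0.135514, 0.11215, giving 1−D = 0.839637.
Difference = |0.830161 − 0.839637| = 0.009476, i.e. 0.0095 to 4 decimal places.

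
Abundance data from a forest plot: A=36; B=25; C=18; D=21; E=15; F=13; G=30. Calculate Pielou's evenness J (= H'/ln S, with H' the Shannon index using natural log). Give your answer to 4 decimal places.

0.9707

Total N = 36+25+18+21+15+13+30 = 158, so the proportions are 0.227848, 0.158228, 0.113924, 0.132911, 0.094937, 0.082278, 0.189873 (working shown to 6 dp, full precision carried).
H' = −Σ pᵢ ln pᵢ = −((-0.337005) + (-0.291728) + (-0.247468) + (-0.268225) + (-0.223533) + (-0.205502) + (-0.315455)) = 1.888916.
With S = 7 species, ln S = 1.945910, so J = 1.888916/1.945910 = 0.970711, i.e. 0.9707 to 4 decimal places.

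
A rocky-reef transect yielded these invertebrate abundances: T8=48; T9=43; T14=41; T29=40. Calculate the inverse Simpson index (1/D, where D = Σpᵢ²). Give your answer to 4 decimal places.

3.9796

Total N = 48+43+41+40 = 172, so the proportions are 0.27906977, 0.25, 0.23837209, 0.23255814 (working shown to 8 dp, full precision carried).
D = 0.27906977² + 0.25² + 0.23837209² + 0.23255814² = 0.07787994 + 0.06250000 + 0.05682125 + 0.05408329 = 0.25128448.
So 1/D = 3.979553, i.e. 3.9796 to 4 decimal places.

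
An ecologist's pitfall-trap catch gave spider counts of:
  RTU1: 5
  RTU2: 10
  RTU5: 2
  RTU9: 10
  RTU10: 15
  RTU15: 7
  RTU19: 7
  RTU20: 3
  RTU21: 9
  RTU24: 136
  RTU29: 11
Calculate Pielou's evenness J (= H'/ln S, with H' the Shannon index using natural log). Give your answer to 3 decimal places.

Total N = 5+10+2+10+15+7+7+3+9+136+11 = 215, so the proportions are 0.02326, 0.04651, 0.0093, 0.04651, 0.06977, 0.03256, 0.03256, 0.01395, 0.04186, 0.63256, 0.05116 (working shown to 5 dp, full precision carried).
H' = −Σ pᵢ ln pᵢ = −((-0.08747) + (-0.14270) + (-0.04351) + (-0.14270) + (-0.18576) + (-0.11150) + (-0.11150) + (-0.05961) + (-0.13284) + (-0.28970) + (-0.15209)) = 1.45939.
With S = 11 species, ln S = 2.39790, so J = 1.45939/2.39790 = 0.60861, i.e. 0.609 to 3 decimal places.

0.609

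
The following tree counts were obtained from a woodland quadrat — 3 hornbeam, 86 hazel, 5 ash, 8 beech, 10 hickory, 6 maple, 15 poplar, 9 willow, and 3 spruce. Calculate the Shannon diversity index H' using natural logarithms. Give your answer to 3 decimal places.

Total N = 3+86+5+8+10+6+15+9+3 = 145, so the proportions are 0.02069, 0.5931, 0.03448, 0.05517, 0.06897, 0.04138, 0.10345, 0.06207, 0.02069 (working shown to 5 dp, full precision carried).
Each pᵢ ln pᵢ term: 0.02069×(-3.87812)=-0.08024, 0.5931×(-0.52239)=-0.30983, 0.03448×(-3.36730)=-0.11611, 0.05517×(-2.89729)=-0.15985, 0.06897×(-2.67415)=-0.18442, 0.04138×(-3.18497)=-0.13179, 0.10345×(-2.26868)=-0.23469, 0.06207×(-2.77951)=-0.17252, 0.02069×(-3.87812)=-0.08024.
Sum = -1.46970, so H' = 1.470.

1.470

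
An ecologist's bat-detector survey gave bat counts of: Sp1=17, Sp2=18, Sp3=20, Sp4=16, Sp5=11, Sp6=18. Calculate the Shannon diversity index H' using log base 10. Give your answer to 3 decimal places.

Total N = 17+18+20+16+11+18 = 100, so the proportions are 0.17, 0.18, 0.2, 0.16, 0.11, 0.18 (working shown to 5 dp, full precision carried).
Each pᵢ log₁₀ pᵢ term: 0.17×(-0.76955)=-0.13082, 0.18×(-0.74473)=-0.13405, 0.2×(-0.69897)=-0.13979, 0.16×(-0.79588)=-0.12734, 0.11×(-0.95861)=-0.10545, 0.18×(-0.74473)=-0.13405.
Sum = -0.77151, so H' = 0.772.

0.772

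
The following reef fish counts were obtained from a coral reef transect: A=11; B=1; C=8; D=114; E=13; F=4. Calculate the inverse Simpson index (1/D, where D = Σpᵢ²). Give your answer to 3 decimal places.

1.706

Total N = 11+1+8+114+13+4 = 151, so the proportions are 0.072848, 0.006623, 0.05298, 0.754967, 0.086093, 0.02649 (working shown to 6 dp, full precision carried).
D = 0.072848² + 0.006623² + 0.05298² + 0.754967² + 0.086093² + 0.02649² = 0.005307 + 0.000044 + 0.002807 + 0.569975 + 0.007412 + 0.000702 = 0.586246.
So 1/D = 1.70577, i.e. 1.706 to 3 decimal places.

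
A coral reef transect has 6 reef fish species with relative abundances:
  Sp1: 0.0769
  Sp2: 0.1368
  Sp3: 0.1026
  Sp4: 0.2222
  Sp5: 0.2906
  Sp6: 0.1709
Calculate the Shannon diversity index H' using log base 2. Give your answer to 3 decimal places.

2.450

Each pᵢ log₂ pᵢ term (working shown to 5 dp, full precision carried): 0.0769×(-3.70087)=-0.28460, 0.1368×(-2.86986)=-0.39260, 0.1026×(-3.28490)=-0.33703, 0.2222×(-2.17007)=-0.48219, 0.2906×(-1.78289)=-0.51811, 0.1709×(-2.54878)=-0.43559.
Sum = -2.45011, so H' = 2.450.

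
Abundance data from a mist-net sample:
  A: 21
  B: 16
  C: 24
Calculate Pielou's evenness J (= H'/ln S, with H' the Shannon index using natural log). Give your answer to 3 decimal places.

0.988

Total N = 21+16+24 = 61, so the proportions are 0.34426, 0.2623, 0.39344 (working shown to 5 dp, full precision carried).
H' = −Σ pᵢ ln pᵢ = −((-0.36710) + (-0.35103) + (-0.36701)) = 1.08514.
With S = 3 species, ln S = 1.09861, so J = 1.08514/1.09861 = 0.98774, i.e. 0.988 to 3 decimal places.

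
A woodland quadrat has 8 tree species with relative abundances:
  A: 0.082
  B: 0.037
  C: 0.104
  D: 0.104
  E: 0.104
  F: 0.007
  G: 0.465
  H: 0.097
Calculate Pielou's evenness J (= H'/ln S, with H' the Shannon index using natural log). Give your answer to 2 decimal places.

H' = −Σ pᵢ ln pᵢ = −((-0.2051) + (-0.1220) + (-0.2354) + (-0.2354) + (-0.2354) + (-0.0347) + (-0.3561) + (-0.2263)) = 1.6503 (working shown to 4 dp, full precision carried).
With S = 8 species, ln S = 2.0794, so J = 1.6503/2.0794 = 0.7936, i.e. 0.79 to 2 decimal places.

0.79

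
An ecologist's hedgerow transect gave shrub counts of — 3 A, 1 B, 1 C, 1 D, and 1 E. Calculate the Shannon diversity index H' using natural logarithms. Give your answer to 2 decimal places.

Total N = 3+1+1+1+1 = 7, so the proportions are 0.4286, 0.1429, 0.1429, 0.1429, 0.1429 (working shown to 4 dp, full precision carried).
Each pᵢ ln pᵢ term: 0.4286×(-0.8473)=-0.3631, 0.1429×(-1.9459)=-0.2780, 0.1429×(-1.9459)=-0.2780, 0.1429×(-1.9459)=-0.2780, 0.1429×(-1.9459)=-0.2780.
Sum = -1.4751, so H' = 1.48.

1.48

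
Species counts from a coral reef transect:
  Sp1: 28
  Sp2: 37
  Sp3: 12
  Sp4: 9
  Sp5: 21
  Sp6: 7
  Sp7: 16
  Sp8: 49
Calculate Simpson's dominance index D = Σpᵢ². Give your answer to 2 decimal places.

Total N = 28+37+12+9+21+7+16+49 = 179, so the proportions are 0.1564, 0.2067, 0.067, 0.0503, 0.1173, 0.0391, 0.0894, 0.2737 (working shown to 4 dp, full precision carried).
D = 0.1564² + 0.2067² + 0.067² + 0.0503² + 0.1173² + 0.0391² + 0.0894² + 0.2737² = 0.0245 + 0.0427 + 0.0045 + 0.0025 + 0.0138 + 0.0015 + 0.0080 + 0.0749 = 0.1724.
To 2 decimal places, D = 0.17.

0.17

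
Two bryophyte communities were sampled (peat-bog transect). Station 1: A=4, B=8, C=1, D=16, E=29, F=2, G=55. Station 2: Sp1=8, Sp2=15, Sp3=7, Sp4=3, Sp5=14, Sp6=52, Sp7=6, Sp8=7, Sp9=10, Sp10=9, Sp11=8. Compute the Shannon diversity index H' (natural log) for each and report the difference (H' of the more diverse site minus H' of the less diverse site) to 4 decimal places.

0.6654

Station 1: N=115, proportions 0.0347826, 0.0695652, 0.0086957, 0.1391304, 0.2521739, 0.0173913, 0.4782609, giving H' = 1.3885554 (working shown to 7 dp, full precision carried).
Station 2: N=139, proportions 0.057554, 0.1079137, 0.0503597, 0.0215827, 0.1007194, 0.3741007, 0.0431655, 0.0503597, 0.0719424, 0.0647482, 0.057554, giving H' = 2.0539466.
Difference = |1.3885554 − 2.0539466| = 0.6653912, i.e. 0.6654 to 4 decimal places.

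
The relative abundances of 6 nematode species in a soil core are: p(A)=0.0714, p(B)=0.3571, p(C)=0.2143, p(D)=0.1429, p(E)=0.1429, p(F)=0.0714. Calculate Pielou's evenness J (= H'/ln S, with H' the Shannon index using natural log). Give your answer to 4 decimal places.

0.9102

H' = −Σ pᵢ ln pᵢ = −((-0.188457) + (-0.367720) + (-0.330103) + (-0.278028) + (-0.278028) + (-0.188457)) = 1.630793 (working shown to 6 dp, full precision carried).
With S = 6 species, ln S = 1.791759, so J = 1.630793/1.791759 = 0.910163, i.e. 0.9102 to 4 decimal places.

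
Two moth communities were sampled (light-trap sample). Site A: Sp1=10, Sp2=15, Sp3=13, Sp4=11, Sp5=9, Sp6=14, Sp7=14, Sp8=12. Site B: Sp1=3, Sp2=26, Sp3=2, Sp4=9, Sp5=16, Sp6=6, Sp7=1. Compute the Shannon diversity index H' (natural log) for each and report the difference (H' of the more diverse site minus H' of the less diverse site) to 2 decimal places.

0.53

Site A: N=98, proportions 0.102, 0.1531, 0.1327, 0.1122, 0.0918, 0.1429, 0.1429, 0.1224, giving H' = 2.0660 (working shown to 4 dp, full precision carried).
Site B: N=63, proportions 0.0476, 0.4127, 0.0317, 0.1429, 0.254, 0.0952, 0.0159, giving H' = 1.5355.
Difference = |2.0660 − 1.5355| = 0.5305, i.e. 0.53 to 2 decimal places.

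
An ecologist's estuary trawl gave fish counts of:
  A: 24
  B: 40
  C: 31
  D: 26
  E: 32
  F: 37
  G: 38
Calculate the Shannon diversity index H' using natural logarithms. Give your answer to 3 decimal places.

1.931

Total N = 24+40+31+26+32+37+38 = 228, so the proportions are 0.10526, 0.17544, 0.13596, 0.11404, 0.14035, 0.16228, 0.16667 (working shown to 5 dp, full precision carried).
Each pᵢ ln pᵢ term: 0.10526×(-2.25129)=-0.23698, 0.17544×(-1.74047)=-0.30534, 0.13596×(-1.99536)=-0.27130, 0.11404×(-2.17125)=-0.24760, 0.14035×(-1.96361)=-0.27559, 0.16228×(-1.81843)=-0.29510, 0.16667×(-1.79176)=-0.29863.
Sum = -1.93054, so H' = 1.931.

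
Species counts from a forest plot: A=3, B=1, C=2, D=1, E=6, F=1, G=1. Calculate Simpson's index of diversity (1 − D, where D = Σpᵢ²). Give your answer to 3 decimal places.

0.764

Total N = 3+1+2+1+6+1+1 = 15, so the proportions are 0.2, 0.06667, 0.13333, 0.06667, 0.4, 0.06667, 0.06667 (working shown to 5 dp, full precision carried).
D = 0.2² + 0.06667² + 0.13333² + 0.06667² + 0.4² + 0.06667² + 0.06667² = 0.04000 + 0.00444 + 0.01778 + 0.00444 + 0.16000 + 0.00444 + 0.00444 = 0.23556.
So 1 − D = 0.76444, i.e. 0.764 to 3 decimal places.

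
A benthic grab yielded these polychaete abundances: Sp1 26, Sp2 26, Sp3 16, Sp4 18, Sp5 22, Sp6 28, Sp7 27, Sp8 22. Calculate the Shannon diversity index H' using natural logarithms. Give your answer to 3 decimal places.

2.063

Total N = 26+26+16+18+22+28+27+22 = 185, so the proportions are 0.14054, 0.14054, 0.08649, 0.0973, 0.11892, 0.15135, 0.14595, 0.11892 (working shown to 5 dp, full precision carried).
Each pᵢ ln pᵢ term: 0.14054×(-1.96226)=-0.27578, 0.14054×(-1.96226)=-0.27578, 0.08649×(-2.44777)=-0.21170, 0.0973×(-2.32998)=-0.22670, 0.11892×(-2.12931)=-0.25322, 0.15135×(-1.88815)=-0.28577, 0.14595×(-1.92452)=-0.28088, 0.11892×(-2.12931)=-0.25322.
Sum = -2.06304, so H' = 2.063.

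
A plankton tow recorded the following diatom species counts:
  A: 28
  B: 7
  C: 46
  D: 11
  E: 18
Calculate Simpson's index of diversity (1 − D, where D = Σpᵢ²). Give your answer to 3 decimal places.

Total N = 28+7+46+11+18 = 110, so the proportions are 0.25455, 0.06364, 0.41818, 0.1, 0.16364 (working shown to 5 dp, full precision carried).
D = 0.25455² + 0.06364² + 0.41818² + 0.1² + 0.16364² = 0.06479 + 0.00405 + 0.17488 + 0.01000 + 0.02678 = 0.28050.
So 1 − D = 0.71950, i.e. 0.720 to 3 decimal places.

0.720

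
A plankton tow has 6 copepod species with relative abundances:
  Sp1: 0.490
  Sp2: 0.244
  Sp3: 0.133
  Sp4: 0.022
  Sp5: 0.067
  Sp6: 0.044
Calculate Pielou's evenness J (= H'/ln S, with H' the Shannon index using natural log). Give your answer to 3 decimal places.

H' = −Σ pᵢ ln pᵢ = −((-0.34954) + (-0.34418) + (-0.26832) + (-0.08397) + (-0.18111) + (-0.13744)) = 1.36455 (working shown to 5 dp, full precision carried).
With S = 6 species, ln S = 1.79176, so J = 1.36455/1.79176 = 0.76157, i.e. 0.762 to 3 decimal places.

0.762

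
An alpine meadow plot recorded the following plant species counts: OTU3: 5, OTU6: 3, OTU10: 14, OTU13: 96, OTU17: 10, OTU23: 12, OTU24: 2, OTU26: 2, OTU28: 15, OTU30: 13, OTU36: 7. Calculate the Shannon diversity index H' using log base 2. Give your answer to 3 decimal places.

Total N = 5+3+14+96+10+12+2+2+15+13+7 = 179, so the proportions are 0.02793, 0.01676, 0.07821, 0.53631, 0.05587, 0.06704, 0.01117, 0.01117, 0.0838, 0.07263, 0.03911 (working shown to 5 dp, full precision carried).
Each pᵢ log₂ pᵢ term: 0.02793×(-5.16189)=-0.14419, 0.01676×(-5.89885)=-0.09886, 0.07821×(-3.67646)=-0.28754, 0.53631×(-0.89885)=-0.48207, 0.05587×(-4.16189)=-0.23251, 0.06704×(-3.89885)=-0.26138, 0.01117×(-6.48382)=-0.07244, 0.01117×(-6.48382)=-0.07244, 0.0838×(-3.57693)=-0.29974, 0.07263×(-3.78338)=-0.27477, 0.03911×(-4.67646)=-0.18288.
Sum = -2.40883, so H' = 2.409.

2.409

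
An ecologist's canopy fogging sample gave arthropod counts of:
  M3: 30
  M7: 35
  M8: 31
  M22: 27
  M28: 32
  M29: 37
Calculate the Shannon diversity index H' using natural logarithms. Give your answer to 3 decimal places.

1.787

Total N = 30+35+31+27+32+37 = 192, so the proportions are 0.15625, 0.18229, 0.16146, 0.14062, 0.16667, 0.19271 (working shown to 5 dp, full precision carried).
Each pᵢ ln pᵢ term: 0.15625×(-1.85630)=-0.29005, 0.18229×(-1.70215)=-0.31029, 0.16146×(-1.82351)=-0.29442, 0.14062×(-1.96166)=-0.27586, 0.16667×(-1.79176)=-0.29863, 0.19271×(-1.64658)=-0.31731.
Sum = -1.78655, so H' = 1.787.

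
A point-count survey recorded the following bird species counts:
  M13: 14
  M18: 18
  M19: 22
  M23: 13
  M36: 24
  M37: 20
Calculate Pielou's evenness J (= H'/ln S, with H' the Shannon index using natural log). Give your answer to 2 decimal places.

0.99

Total N = 14+18+22+13+24+20 = 111, so the proportions are 0.1261, 0.1622, 0.1982, 0.1171, 0.2162, 0.1802 (working shown to 4 dp, full precision carried).
H' = −Σ pᵢ ln pᵢ = −((-0.2611) + (-0.2950) + (-0.3208) + (-0.2512) + (-0.3311) + (-0.3088)) = 1.7680.
With S = 6 species, ln S = 1.7918, so J = 1.7680/1.7918 = 0.9867, i.e. 0.99 to 2 decimal places.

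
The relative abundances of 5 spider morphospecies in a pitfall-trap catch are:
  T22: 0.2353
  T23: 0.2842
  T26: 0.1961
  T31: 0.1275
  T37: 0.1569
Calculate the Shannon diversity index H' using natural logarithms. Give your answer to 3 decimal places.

1.571

Each pᵢ ln pᵢ term (working shown to 5 dp, full precision carried): 0.2353×(-1.44689)=-0.34045, 0.2842×(-1.25808)=-0.35755, 0.1961×(-1.62913)=-0.31947, 0.1275×(-2.05964)=-0.26260, 0.1569×(-1.85215)=-0.29060.
Sum = -1.57068, so H' = 1.571.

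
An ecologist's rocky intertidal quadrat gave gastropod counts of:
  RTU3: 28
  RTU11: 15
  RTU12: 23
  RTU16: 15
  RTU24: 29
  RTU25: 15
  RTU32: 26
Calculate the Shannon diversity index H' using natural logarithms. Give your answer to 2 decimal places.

1.91

Total N = 28+15+23+15+29+15+26 = 151, so the proportions are 0.1854, 0.0993, 0.1523, 0.0993, 0.1921, 0.0993, 0.1722 (working shown to 4 dp, full precision carried).
Each pᵢ ln pᵢ term: 0.1854×(-1.6851)=-0.3125, 0.0993×(-2.3092)=-0.2294, 0.1523×(-1.8818)=-0.2866, 0.0993×(-2.3092)=-0.2294, 0.1921×(-1.6500)=-0.3169, 0.0993×(-2.3092)=-0.2294, 0.1722×(-1.7592)=-0.3029.
Sum = -1.9071, so H' = 1.91.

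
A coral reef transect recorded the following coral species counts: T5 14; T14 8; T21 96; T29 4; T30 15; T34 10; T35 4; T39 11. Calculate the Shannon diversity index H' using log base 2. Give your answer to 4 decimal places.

2.0600

Total N = 14+8+96+4+15+10+4+11 = 162, so the proportions are 0.08642, 0.049383, 0.592593, 0.024691, 0.092593, 0.061728, 0.024691, 0.067901 (working shown to 6 dp, full precision carried).
Each pᵢ log₂ pᵢ term: 0.08642×(-3.532495)=-0.305277, 0.049383×(-4.339850)=-0.214314, 0.592593×(-0.754888)=-0.447341, 0.024691×(-5.339850)=-0.131848, 0.092593×(-3.432959)=-0.317867, 0.061728×(-4.017922)=-0.248020, 0.024691×(-5.339850)=-0.131848, 0.067901×(-3.880418)=-0.263485.
Sum = -2.060000, so H' = 2.0600.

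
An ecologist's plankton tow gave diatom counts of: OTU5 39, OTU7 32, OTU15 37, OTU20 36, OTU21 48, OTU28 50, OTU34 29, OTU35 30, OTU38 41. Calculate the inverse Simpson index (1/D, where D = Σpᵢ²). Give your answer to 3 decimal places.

8.705

Total N = 39+32+37+36+48+50+29+30+41 = 342, so the proportions are 0.1140351, 0.0935673, 0.1081871, 0.1052632, 0.1403509, 0.1461988, 0.0847953, 0.0877193, 0.119883 (working shown to 7 dp, full precision carried).
D = 0.1140351² + 0.0935673² + 0.1081871² + 0.1052632² + 0.1403509² + 0.1461988² + 0.0847953² + 0.0877193² + 0.119883² = 0.0130040 + 0.0087548 + 0.0117045 + 0.0110803 + 0.0196984 + 0.0213741 + 0.0071902 + 0.0076947 + 0.0143719 = 0.1148730.
So 1/D = 8.70527, i.e. 8.705 to 3 decimal places.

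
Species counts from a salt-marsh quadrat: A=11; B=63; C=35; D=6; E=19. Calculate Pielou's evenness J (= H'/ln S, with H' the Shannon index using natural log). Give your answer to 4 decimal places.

0.8244

Total N = 11+63+35+6+19 = 134, so the proportions are 0.08209, 0.470149, 0.261194, 0.044776, 0.141791 (working shown to 6 dp, full precision carried).
H' = −Σ pᵢ ln pᵢ = −((-0.205219) + (-0.354824) + (-0.350651) + (-0.139078) + (-0.276975)) = 1.326747.
With S = 5 species, ln S = 1.609438, so J = 1.326747/1.609438 = 0.824354, i.e. 0.8244 to 4 decimal places.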